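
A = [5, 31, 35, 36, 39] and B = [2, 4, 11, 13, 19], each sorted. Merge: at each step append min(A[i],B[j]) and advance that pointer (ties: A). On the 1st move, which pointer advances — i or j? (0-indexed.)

i=0 j=0: A[i]=5>B[j]=2 take 2, j++

j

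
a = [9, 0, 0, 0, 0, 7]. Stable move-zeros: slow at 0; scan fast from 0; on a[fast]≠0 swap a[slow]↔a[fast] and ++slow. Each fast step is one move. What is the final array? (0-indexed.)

slow=0 fast=0: a[fast]=9≠0 swap→a[0]=9, slow++,fast++
slow=1 fast=1: a[fast]=0, fast++
slow=1 fast=2: a[fast]=0, fast++
slow=1 fast=3: a[fast]=0, fast++
slow=1 fast=4: a[fast]=0, fast++
slow=1 fast=5: a[fast]=7≠0 swap→a[1]=7, slow++,fast++

[9, 7, 0, 0, 0, 0]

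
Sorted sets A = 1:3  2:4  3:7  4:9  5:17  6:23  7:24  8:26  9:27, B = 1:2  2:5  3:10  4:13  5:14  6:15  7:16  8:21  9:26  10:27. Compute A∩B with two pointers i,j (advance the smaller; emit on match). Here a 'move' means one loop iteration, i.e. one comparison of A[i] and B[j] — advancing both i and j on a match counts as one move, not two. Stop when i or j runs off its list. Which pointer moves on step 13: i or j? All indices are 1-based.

j

[i=1,j=1] 3>2 → j++
[i=1,j=2] 3<5 → i++
[i=2,j=2] 4<5 → i++
[i=3,j=2] 7>5 → j++
[i=3,j=3] 7<10 → i++
[i=4,j=3] 9<10 → i++
[i=5,j=3] 17>10 → j++
[i=5,j=4] 17>13 → j++
[i=5,j=5] 17>14 → j++
[i=5,j=6] 17>15 → j++
[i=5,j=7] 17>16 → j++
[i=5,j=8] 17<21 → i++
[i=6,j=8] 23>21 → j++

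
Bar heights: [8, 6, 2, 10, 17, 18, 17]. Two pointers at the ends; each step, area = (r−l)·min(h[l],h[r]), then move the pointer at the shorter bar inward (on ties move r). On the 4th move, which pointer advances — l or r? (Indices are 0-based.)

l=0 r=6: min(8,17)*6=48 best=48 *, l++
l=1 r=6: min(6,17)*5=30 best=48, l++
l=2 r=6: min(2,17)*4=8 best=48, l++
l=3 r=6: min(10,17)*3=30 best=48, l++

l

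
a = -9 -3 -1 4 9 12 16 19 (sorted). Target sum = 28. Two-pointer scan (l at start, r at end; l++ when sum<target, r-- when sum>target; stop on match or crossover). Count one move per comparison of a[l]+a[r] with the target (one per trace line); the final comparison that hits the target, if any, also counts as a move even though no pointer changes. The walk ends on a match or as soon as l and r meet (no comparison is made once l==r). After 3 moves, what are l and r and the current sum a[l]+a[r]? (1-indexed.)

l=4, r=8, sum=23

l=1 r=8: -9+19=10 <28, l++
l=2 r=8: -3+19=16 <28, l++
l=3 r=8: -1+19=18 <28, l++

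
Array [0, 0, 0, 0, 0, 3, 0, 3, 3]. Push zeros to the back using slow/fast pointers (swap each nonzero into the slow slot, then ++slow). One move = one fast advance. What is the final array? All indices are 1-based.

(s=1,f=1) a[fast]=0 → fast++
(s=1,f=2) a[fast]=0 → fast++
(s=1,f=3) a[fast]=0 → fast++
(s=1,f=4) a[fast]=0 → fast++
(s=1,f=5) a[fast]=0 → fast++
(s=1,f=6) a[fast]=3≠0 swap→a[1]=3 → slow++,fast++
(s=2,f=7) a[fast]=0 → fast++
(s=2,f=8) a[fast]=3≠0 swap→a[2]=3 → slow++,fast++
(s=3,f=9) a[fast]=3≠0 swap→a[3]=3 → slow++,fast++

[3, 3, 3, 0, 0, 0, 0, 0, 0]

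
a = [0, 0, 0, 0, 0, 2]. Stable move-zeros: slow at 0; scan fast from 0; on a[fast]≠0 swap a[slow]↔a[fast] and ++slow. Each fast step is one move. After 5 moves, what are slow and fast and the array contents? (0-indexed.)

slow=0, fast=5, a=[0, 0, 0, 0, 0, 2]

slow=0 fast=0: a[fast]=0, fast++
slow=0 fast=1: a[fast]=0, fast++
slow=0 fast=2: a[fast]=0, fast++
slow=0 fast=3: a[fast]=0, fast++
slow=0 fast=4: a[fast]=0, fast++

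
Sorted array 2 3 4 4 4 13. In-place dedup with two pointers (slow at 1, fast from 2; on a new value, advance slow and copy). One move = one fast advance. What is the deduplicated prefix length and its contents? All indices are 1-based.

length 4; prefix = [2, 3, 4, 13]

slow=1 fast=2: a[fast]=3≠a[slow]=2 write a[2]=3, slow++,fast++
slow=2 fast=3: a[fast]=4≠a[slow]=3 write a[3]=4, slow++,fast++
slow=3 fast=4: a[fast]=4=a[slow] dup, fast++
slow=3 fast=5: a[fast]=4=a[slow] dup, fast++
slow=3 fast=6: a[fast]=13≠a[slow]=4 write a[4]=13, slow++,fast++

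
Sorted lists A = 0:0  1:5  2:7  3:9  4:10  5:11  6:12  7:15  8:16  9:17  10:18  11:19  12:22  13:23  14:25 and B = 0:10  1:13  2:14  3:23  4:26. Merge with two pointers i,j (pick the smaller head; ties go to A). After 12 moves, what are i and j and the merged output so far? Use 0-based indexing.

i=0 j=0: A[i]=0<=B[j]=10 take 0, i++
i=1 j=0: A[i]=5<=B[j]=10 take 5, i++
i=2 j=0: A[i]=7<=B[j]=10 take 7, i++
i=3 j=0: A[i]=9<=B[j]=10 take 9, i++
i=4 j=0: A[i]=10<=B[j]=10 take 10, i++
i=5 j=0: A[i]=11>B[j]=10 take 10, j++
i=5 j=1: A[i]=11<=B[j]=13 take 11, i++
i=6 j=1: A[i]=12<=B[j]=13 take 12, i++
i=7 j=1: A[i]=15>B[j]=13 take 13, j++
i=7 j=2: A[i]=15>B[j]=14 take 14, j++
i=7 j=3: A[i]=15<=B[j]=23 take 15, i++
i=8 j=3: A[i]=16<=B[j]=23 take 16, i++

i=9, j=3, merged so far=[0, 5, 7, 9, 10, 10, 11, 12, 13, 14, 15, 16]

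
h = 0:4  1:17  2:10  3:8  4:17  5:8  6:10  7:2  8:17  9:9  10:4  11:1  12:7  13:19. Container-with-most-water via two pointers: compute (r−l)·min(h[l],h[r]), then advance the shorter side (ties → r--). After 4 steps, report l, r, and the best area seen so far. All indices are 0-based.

l=4, r=13, best area=204

l=0 r=13: min(4,19)*13=52 best=52 *, l++
l=1 r=13: min(17,19)*12=204 best=204 *, l++
l=2 r=13: min(10,19)*11=110 best=204, l++
l=3 r=13: min(8,19)*10=80 best=204, l++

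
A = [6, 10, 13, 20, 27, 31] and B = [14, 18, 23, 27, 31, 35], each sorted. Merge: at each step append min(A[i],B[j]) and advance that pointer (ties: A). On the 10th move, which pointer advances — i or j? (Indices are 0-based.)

i

i=0 j=0: A[i]=6<=B[j]=14 take 6, i++
i=1 j=0: A[i]=10<=B[j]=14 take 10, i++
i=2 j=0: A[i]=13<=B[j]=14 take 13, i++
i=3 j=0: A[i]=20>B[j]=14 take 14, j++
i=3 j=1: A[i]=20>B[j]=18 take 18, j++
i=3 j=2: A[i]=20<=B[j]=23 take 20, i++
i=4 j=2: A[i]=27>B[j]=23 take 23, j++
i=4 j=3: A[i]=27<=B[j]=27 take 27, i++
i=5 j=3: A[i]=31>B[j]=27 take 27, j++
i=5 j=4: A[i]=31<=B[j]=31 take 31, i++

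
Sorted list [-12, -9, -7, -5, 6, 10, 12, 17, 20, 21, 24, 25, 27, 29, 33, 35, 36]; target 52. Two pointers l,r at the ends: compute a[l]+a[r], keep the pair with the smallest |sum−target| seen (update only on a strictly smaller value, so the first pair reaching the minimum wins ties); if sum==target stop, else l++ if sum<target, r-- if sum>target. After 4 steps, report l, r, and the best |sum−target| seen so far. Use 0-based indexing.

l=0 r=16: -12+36=24 d=28 *, l++
l=1 r=16: -9+36=27 d=25 *, l++
l=2 r=16: -7+36=29 d=23 *, l++
l=3 r=16: -5+36=31 d=21 *, l++

l=4, r=16, best |Δ|=21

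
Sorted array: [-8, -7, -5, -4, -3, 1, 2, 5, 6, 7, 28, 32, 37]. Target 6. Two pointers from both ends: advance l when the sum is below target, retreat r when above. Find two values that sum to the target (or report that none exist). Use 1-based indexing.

(1, 5)

[1,13] -8+37=29 >6 → r--
[1,12] -8+32=24 >6 → r--
[1,11] -8+28=20 >6 → r--
[1,10] -8+7=-1 <6 → l++
[2,10] -7+7=0 <6 → l++
[3,10] -5+7=2 <6 → l++
[4,10] -4+7=3 <6 → l++
[5,10] -3+7=4 <6 → l++
[6,10] 1+7=8 >6 → r--
[6,9] 1+6=7 >6 → r--
[6,8] 1+5=6 → found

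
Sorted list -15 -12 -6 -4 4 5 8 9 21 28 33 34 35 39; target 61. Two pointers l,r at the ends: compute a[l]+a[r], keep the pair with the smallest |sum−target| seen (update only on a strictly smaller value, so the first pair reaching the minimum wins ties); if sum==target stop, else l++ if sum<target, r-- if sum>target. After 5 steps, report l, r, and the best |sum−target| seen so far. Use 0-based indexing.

l=5, r=13, best |Δ|=18

[0,13] -15+39=24 d=37 * → l++
[1,13] -12+39=27 d=34 * → l++
[2,13] -6+39=33 d=28 * → l++
[3,13] -4+39=35 d=26 * → l++
[4,13] 4+39=43 d=18 * → l++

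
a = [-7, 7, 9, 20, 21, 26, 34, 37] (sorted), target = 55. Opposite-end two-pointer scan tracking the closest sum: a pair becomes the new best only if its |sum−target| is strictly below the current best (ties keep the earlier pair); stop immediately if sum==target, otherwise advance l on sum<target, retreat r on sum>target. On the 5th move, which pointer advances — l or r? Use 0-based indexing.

l

[0,7] -7+37=30 d=25 * → l++
[1,7] 7+37=44 d=11 * → l++
[2,7] 9+37=46 d=9 * → l++
[3,7] 20+37=57 d=2 * → r--
[3,6] 20+34=54 d=1 * → l++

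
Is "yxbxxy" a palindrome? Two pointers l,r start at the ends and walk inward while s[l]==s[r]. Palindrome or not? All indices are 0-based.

not a palindrome (mismatch at 2,3)

[0,5] 'y'=='y' → l++,r--
[1,4] 'x'=='x' → l++,r--
[2,3] 'b'!='x' → stop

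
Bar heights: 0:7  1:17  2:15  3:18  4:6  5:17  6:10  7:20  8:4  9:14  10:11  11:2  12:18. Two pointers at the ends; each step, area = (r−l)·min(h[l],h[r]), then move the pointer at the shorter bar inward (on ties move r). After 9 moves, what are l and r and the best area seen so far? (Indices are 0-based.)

l=4, r=7, best area=187

l=0 r=12: min(7,18)*12=84 best=84 *, l++
l=1 r=12: min(17,18)*11=187 best=187 *, l++
l=2 r=12: min(15,18)*10=150 best=187, l++
l=3 r=12: min(18,18)*9=162 best=187, r--
l=3 r=11: min(18,2)*8=16 best=187, r--
l=3 r=10: min(18,11)*7=77 best=187, r--
l=3 r=9: min(18,14)*6=84 best=187, r--
l=3 r=8: min(18,4)*5=20 best=187, r--
l=3 r=7: min(18,20)*4=72 best=187, l++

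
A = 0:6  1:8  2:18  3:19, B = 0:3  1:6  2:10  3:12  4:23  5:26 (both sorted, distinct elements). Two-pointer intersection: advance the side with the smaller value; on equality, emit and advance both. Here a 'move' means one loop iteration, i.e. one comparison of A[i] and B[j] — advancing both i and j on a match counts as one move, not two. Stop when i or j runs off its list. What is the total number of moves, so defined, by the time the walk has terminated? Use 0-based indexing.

i=0 j=0: 6>3, j++
i=0 j=1: 6==6 emit, i++,j++
i=1 j=2: 8<10, i++
i=2 j=2: 18>10, j++
i=2 j=3: 18>12, j++
i=2 j=4: 18<23, i++
i=3 j=4: 19<23, i++

7 moves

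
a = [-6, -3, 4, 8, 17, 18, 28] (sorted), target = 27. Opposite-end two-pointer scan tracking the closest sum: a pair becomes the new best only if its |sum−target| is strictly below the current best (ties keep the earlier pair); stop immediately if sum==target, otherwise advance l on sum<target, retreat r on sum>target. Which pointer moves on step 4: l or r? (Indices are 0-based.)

l=0 r=6: -6+28=22 d=5 *, l++
l=1 r=6: -3+28=25 d=2 *, l++
l=2 r=6: 4+28=32 d=5, r--
l=2 r=5: 4+18=22 d=5, l++

l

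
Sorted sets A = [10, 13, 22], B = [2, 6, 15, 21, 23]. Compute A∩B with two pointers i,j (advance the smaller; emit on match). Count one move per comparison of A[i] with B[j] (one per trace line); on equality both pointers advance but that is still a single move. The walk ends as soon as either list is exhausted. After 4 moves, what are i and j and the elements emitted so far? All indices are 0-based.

i=0 j=0: 10>2, j++
i=0 j=1: 10>6, j++
i=0 j=2: 10<15, i++
i=1 j=2: 13<15, i++

i=2, j=2, emitted=[]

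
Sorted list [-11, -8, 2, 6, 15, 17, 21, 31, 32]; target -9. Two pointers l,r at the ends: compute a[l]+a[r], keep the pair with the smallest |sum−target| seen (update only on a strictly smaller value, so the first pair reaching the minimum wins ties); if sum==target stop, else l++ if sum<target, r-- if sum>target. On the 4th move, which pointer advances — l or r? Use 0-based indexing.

l=0 r=8: -11+32=21 d=30 *, r--
l=0 r=7: -11+31=20 d=29 *, r--
l=0 r=6: -11+21=10 d=19 *, r--
l=0 r=5: -11+17=6 d=15 *, r--

r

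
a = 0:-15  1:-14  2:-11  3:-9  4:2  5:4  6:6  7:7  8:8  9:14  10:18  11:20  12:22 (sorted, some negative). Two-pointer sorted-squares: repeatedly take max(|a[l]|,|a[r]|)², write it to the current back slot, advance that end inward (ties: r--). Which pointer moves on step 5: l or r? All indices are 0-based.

r

[0,12] |-15|<=|22| out[12]=484 → r--
[0,11] |-15|<=|20| out[11]=400 → r--
[0,10] |-15|<=|18| out[10]=324 → r--
[0,9] |-15|>|14| out[9]=225 → l++
[1,9] |-14|<=|14| out[8]=196 → r--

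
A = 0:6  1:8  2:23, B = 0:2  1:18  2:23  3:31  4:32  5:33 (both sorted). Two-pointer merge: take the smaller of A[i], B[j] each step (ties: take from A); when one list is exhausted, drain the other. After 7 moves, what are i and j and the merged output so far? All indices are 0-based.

[i=0,j=0] A[i]=6>B[j]=2 take 2 → j++
[i=0,j=1] A[i]=6<=B[j]=18 take 6 → i++
[i=1,j=1] A[i]=8<=B[j]=18 take 8 → i++
[i=2,j=1] A[i]=23>B[j]=18 take 18 → j++
[i=2,j=2] A[i]=23<=B[j]=23 take 23 → i++
[i=3,j=2] A done, take B[j]=23 → j++
[i=3,j=3] A done, take B[j]=31 → j++

i=3, j=4, merged so far=[2, 6, 8, 18, 23, 23, 31]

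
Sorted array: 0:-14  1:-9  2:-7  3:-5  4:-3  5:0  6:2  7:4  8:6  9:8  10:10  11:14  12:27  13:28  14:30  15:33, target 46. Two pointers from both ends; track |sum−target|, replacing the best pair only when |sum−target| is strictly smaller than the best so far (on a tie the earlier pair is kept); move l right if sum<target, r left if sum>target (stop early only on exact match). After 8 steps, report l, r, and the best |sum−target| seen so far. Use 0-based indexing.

[0,15] -14+33=19 d=27 * → l++
[1,15] -9+33=24 d=22 * → l++
[2,15] -7+33=26 d=20 * → l++
[3,15] -5+33=28 d=18 * → l++
[4,15] -3+33=30 d=16 * → l++
[5,15] 0+33=33 d=13 * → l++
[6,15] 2+33=35 d=11 * → l++
[7,15] 4+33=37 d=9 * → l++

l=8, r=15, best |Δ|=9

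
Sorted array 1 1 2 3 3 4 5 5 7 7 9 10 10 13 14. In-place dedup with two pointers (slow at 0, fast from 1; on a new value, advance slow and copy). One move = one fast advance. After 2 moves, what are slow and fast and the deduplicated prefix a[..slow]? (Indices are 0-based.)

slow=1, fast=3, prefix=[1, 2]

(s=0,f=1) a[fast]=1=a[slow] dup → fast++
(s=0,f=2) a[fast]=2≠a[slow]=1 write a[1]=2 → slow++,fast++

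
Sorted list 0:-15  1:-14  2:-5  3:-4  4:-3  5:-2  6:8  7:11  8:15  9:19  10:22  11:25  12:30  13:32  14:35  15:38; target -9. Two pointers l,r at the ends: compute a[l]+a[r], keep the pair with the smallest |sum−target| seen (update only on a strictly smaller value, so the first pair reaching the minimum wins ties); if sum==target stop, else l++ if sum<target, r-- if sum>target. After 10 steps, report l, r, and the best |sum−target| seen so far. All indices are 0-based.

l=0, r=5, best |Δ|=2

[0,15] -15+38=23 d=32 * → r--
[0,14] -15+35=20 d=29 * → r--
[0,13] -15+32=17 d=26 * → r--
[0,12] -15+30=15 d=24 * → r--
[0,11] -15+25=10 d=19 * → r--
[0,10] -15+22=7 d=16 * → r--
[0,9] -15+19=4 d=13 * → r--
[0,8] -15+15=0 d=9 * → r--
[0,7] -15+11=-4 d=5 * → r--
[0,6] -15+8=-7 d=2 * → r--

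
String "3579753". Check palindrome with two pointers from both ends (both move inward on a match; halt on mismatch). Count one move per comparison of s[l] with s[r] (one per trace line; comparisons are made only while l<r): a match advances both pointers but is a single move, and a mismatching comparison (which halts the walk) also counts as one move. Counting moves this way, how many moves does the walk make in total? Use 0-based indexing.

l=0 r=6: '3'=='3', l++,r--
l=1 r=5: '5'=='5', l++,r--
l=2 r=4: '7'=='7', l++,r--

3 moves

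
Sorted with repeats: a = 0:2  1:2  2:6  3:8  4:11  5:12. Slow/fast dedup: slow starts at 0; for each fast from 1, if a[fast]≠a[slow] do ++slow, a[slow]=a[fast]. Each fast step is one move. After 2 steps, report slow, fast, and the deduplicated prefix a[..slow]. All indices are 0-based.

slow=0 fast=1: a[fast]=2=a[slow] dup, fast++
slow=0 fast=2: a[fast]=6≠a[slow]=2 write a[1]=6, slow++,fast++

slow=1, fast=3, prefix=[2, 6]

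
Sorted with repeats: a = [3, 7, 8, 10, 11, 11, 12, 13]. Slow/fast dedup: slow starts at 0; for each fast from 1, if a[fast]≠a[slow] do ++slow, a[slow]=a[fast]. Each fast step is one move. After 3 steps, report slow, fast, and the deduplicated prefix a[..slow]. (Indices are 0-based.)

slow=3, fast=4, prefix=[3, 7, 8, 10]

slow=0 fast=1: a[fast]=7≠a[slow]=3 write a[1]=7, slow++,fast++
slow=1 fast=2: a[fast]=8≠a[slow]=7 write a[2]=8, slow++,fast++
slow=2 fast=3: a[fast]=10≠a[slow]=8 write a[3]=10, slow++,fast++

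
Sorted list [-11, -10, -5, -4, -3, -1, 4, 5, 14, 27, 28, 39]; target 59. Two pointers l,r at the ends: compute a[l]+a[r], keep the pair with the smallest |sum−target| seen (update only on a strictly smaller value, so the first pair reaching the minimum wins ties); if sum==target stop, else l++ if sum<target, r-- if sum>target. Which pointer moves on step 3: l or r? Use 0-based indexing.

[0,11] -11+39=28 d=31 * → l++
[1,11] -10+39=29 d=30 * → l++
[2,11] -5+39=34 d=25 * → l++

l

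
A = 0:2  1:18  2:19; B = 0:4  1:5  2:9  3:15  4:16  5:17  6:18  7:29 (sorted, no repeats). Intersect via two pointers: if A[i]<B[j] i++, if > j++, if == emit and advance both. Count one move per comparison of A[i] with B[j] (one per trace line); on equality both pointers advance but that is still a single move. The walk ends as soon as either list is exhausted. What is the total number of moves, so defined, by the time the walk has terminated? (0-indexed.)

9 moves

[i=0,j=0] 2<4 → i++
[i=1,j=0] 18>4 → j++
[i=1,j=1] 18>5 → j++
[i=1,j=2] 18>9 → j++
[i=1,j=3] 18>15 → j++
[i=1,j=4] 18>16 → j++
[i=1,j=5] 18>17 → j++
[i=1,j=6] 18==18 emit → i++,j++
[i=2,j=7] 19<29 → i++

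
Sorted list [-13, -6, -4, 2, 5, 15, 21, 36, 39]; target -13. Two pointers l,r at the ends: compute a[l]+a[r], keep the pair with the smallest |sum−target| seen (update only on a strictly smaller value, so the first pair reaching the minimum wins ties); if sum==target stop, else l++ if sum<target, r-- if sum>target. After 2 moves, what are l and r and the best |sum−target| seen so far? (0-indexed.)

l=0, r=6, best |Δ|=36

l=0 r=8: -13+39=26 d=39 *, r--
l=0 r=7: -13+36=23 d=36 *, r--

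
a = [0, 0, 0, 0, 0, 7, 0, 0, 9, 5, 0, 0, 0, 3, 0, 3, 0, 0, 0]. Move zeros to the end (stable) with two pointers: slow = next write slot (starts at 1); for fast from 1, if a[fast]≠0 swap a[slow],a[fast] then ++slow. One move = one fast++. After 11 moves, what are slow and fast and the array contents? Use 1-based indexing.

(s=1,f=1) a[fast]=0 → fast++
(s=1,f=2) a[fast]=0 → fast++
(s=1,f=3) a[fast]=0 → fast++
(s=1,f=4) a[fast]=0 → fast++
(s=1,f=5) a[fast]=0 → fast++
(s=1,f=6) a[fast]=7≠0 swap→a[1]=7 → slow++,fast++
(s=2,f=7) a[fast]=0 → fast++
(s=2,f=8) a[fast]=0 → fast++
(s=2,f=9) a[fast]=9≠0 swap→a[2]=9 → slow++,fast++
(s=3,f=10) a[fast]=5≠0 swap→a[3]=5 → slow++,fast++
(s=4,f=11) a[fast]=0 → fast++

slow=4, fast=12, a=[7, 9, 5, 0, 0, 0, 0, 0, 0, 0, 0, 0, 0, 3, 0, 3, 0, 0, 0]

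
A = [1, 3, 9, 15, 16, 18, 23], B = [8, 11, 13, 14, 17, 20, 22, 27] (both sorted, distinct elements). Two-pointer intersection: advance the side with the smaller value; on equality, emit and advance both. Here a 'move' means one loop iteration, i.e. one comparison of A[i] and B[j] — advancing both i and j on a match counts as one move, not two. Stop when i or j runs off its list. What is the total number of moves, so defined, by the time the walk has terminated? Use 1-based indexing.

[i=1,j=1] 1<8 → i++
[i=2,j=1] 3<8 → i++
[i=3,j=1] 9>8 → j++
[i=3,j=2] 9<11 → i++
[i=4,j=2] 15>11 → j++
[i=4,j=3] 15>13 → j++
[i=4,j=4] 15>14 → j++
[i=4,j=5] 15<17 → i++
[i=5,j=5] 16<17 → i++
[i=6,j=5] 18>17 → j++
[i=6,j=6] 18<20 → i++
[i=7,j=6] 23>20 → j++
[i=7,j=7] 23>22 → j++
[i=7,j=8] 23<27 → i++

14 moves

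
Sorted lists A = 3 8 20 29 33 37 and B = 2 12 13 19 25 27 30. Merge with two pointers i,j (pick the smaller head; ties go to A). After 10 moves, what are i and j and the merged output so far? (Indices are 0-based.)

i=4, j=6, merged so far=[2, 3, 8, 12, 13, 19, 20, 25, 27, 29]

i=0 j=0: A[i]=3>B[j]=2 take 2, j++
i=0 j=1: A[i]=3<=B[j]=12 take 3, i++
i=1 j=1: A[i]=8<=B[j]=12 take 8, i++
i=2 j=1: A[i]=20>B[j]=12 take 12, j++
i=2 j=2: A[i]=20>B[j]=13 take 13, j++
i=2 j=3: A[i]=20>B[j]=19 take 19, j++
i=2 j=4: A[i]=20<=B[j]=25 take 20, i++
i=3 j=4: A[i]=29>B[j]=25 take 25, j++
i=3 j=5: A[i]=29>B[j]=27 take 27, j++
i=3 j=6: A[i]=29<=B[j]=30 take 29, i++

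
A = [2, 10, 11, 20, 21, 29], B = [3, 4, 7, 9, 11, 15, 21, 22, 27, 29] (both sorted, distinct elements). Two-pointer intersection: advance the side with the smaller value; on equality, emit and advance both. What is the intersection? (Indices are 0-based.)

intersection = [11, 21, 29]

i=0 j=0: 2<3, i++
i=1 j=0: 10>3, j++
i=1 j=1: 10>4, j++
i=1 j=2: 10>7, j++
i=1 j=3: 10>9, j++
i=1 j=4: 10<11, i++
i=2 j=4: 11==11 emit, i++,j++
i=3 j=5: 20>15, j++
i=3 j=6: 20<21, i++
i=4 j=6: 21==21 emit, i++,j++
i=5 j=7: 29>22, j++
i=5 j=8: 29>27, j++
i=5 j=9: 29==29 emit, i++,j++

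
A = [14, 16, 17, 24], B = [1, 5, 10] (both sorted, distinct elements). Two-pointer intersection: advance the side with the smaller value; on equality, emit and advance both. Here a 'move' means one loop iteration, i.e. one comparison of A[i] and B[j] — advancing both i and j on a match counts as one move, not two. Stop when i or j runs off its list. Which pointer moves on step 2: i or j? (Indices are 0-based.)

i=0 j=0: 14>1, j++
i=0 j=1: 14>5, j++

j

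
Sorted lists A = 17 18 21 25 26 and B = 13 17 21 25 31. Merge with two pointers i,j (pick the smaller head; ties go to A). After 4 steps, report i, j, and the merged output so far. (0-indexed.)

i=2, j=2, merged so far=[13, 17, 17, 18]

i=0 j=0: A[i]=17>B[j]=13 take 13, j++
i=0 j=1: A[i]=17<=B[j]=17 take 17, i++
i=1 j=1: A[i]=18>B[j]=17 take 17, j++
i=1 j=2: A[i]=18<=B[j]=21 take 18, i++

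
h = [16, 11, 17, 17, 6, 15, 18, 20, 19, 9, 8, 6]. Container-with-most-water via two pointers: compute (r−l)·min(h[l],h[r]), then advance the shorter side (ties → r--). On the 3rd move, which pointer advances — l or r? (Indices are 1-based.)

r

l=1 r=12: min(16,6)*11=66 best=66 *, r--
l=1 r=11: min(16,8)*10=80 best=80 *, r--
l=1 r=10: min(16,9)*9=81 best=81 *, r--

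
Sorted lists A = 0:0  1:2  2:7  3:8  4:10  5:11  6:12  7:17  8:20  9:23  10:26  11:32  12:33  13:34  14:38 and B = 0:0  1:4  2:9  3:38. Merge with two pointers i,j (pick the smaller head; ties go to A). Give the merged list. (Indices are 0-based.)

[i=0,j=0] A[i]=0<=B[j]=0 take 0 → i++
[i=1,j=0] A[i]=2>B[j]=0 take 0 → j++
[i=1,j=1] A[i]=2<=B[j]=4 take 2 → i++
[i=2,j=1] A[i]=7>B[j]=4 take 4 → j++
[i=2,j=2] A[i]=7<=B[j]=9 take 7 → i++
[i=3,j=2] A[i]=8<=B[j]=9 take 8 → i++
[i=4,j=2] A[i]=10>B[j]=9 take 9 → j++
[i=4,j=3] A[i]=10<=B[j]=38 take 10 → i++
[i=5,j=3] A[i]=11<=B[j]=38 take 11 → i++
[i=6,j=3] A[i]=12<=B[j]=38 take 12 → i++
[i=7,j=3] A[i]=17<=B[j]=38 take 17 → i++
[i=8,j=3] A[i]=20<=B[j]=38 take 20 → i++
[i=9,j=3] A[i]=23<=B[j]=38 take 23 → i++
[i=10,j=3] A[i]=26<=B[j]=38 take 26 → i++
[i=11,j=3] A[i]=32<=B[j]=38 take 32 → i++
[i=12,j=3] A[i]=33<=B[j]=38 take 33 → i++
[i=13,j=3] A[i]=34<=B[j]=38 take 34 → i++
[i=14,j=3] A[i]=38<=B[j]=38 take 38 → i++
[i=15,j=3] A done, take B[j]=38 → j++

[0, 0, 2, 4, 7, 8, 9, 10, 11, 12, 17, 20, 23, 26, 32, 33, 34, 38, 38]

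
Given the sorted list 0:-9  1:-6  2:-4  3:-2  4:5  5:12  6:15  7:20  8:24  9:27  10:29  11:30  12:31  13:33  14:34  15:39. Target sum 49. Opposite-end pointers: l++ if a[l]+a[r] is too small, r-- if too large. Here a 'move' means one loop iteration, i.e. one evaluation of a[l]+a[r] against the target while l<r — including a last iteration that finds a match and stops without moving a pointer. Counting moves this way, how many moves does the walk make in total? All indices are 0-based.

8 moves

l=0 r=15: -9+39=30 <49, l++
l=1 r=15: -6+39=33 <49, l++
l=2 r=15: -4+39=35 <49, l++
l=3 r=15: -2+39=37 <49, l++
l=4 r=15: 5+39=44 <49, l++
l=5 r=15: 12+39=51 >49, r--
l=5 r=14: 12+34=46 <49, l++
l=6 r=14: 15+34=49, found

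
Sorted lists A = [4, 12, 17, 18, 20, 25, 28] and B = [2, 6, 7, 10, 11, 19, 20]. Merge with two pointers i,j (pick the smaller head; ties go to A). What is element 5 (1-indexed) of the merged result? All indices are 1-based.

[i=1,j=1] A[i]=4>B[j]=2 take 2 → j++
[i=1,j=2] A[i]=4<=B[j]=6 take 4 → i++
[i=2,j=2] A[i]=12>B[j]=6 take 6 → j++
[i=2,j=3] A[i]=12>B[j]=7 take 7 → j++
[i=2,j=4] A[i]=12>B[j]=10 take 10 → j++
[i=2,j=5] A[i]=12>B[j]=11 take 11 → j++
[i=2,j=6] A[i]=12<=B[j]=19 take 12 → i++
[i=3,j=6] A[i]=17<=B[j]=19 take 17 → i++
[i=4,j=6] A[i]=18<=B[j]=19 take 18 → i++
[i=5,j=6] A[i]=20>B[j]=19 take 19 → j++
[i=5,j=7] A[i]=20<=B[j]=20 take 20 → i++
[i=6,j=7] A[i]=25>B[j]=20 take 20 → j++
[i=6,j=8] B done, take A[i]=25 → i++
[i=7,j=8] B done, take A[i]=28 → i++

merged[5] = 10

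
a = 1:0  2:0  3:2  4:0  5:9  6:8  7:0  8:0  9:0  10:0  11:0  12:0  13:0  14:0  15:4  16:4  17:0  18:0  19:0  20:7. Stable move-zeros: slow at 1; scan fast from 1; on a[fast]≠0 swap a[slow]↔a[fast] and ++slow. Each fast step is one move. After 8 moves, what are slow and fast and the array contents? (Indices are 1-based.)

slow=1 fast=1: a[fast]=0, fast++
slow=1 fast=2: a[fast]=0, fast++
slow=1 fast=3: a[fast]=2≠0 swap→a[1]=2, slow++,fast++
slow=2 fast=4: a[fast]=0, fast++
slow=2 fast=5: a[fast]=9≠0 swap→a[2]=9, slow++,fast++
slow=3 fast=6: a[fast]=8≠0 swap→a[3]=8, slow++,fast++
slow=4 fast=7: a[fast]=0, fast++
slow=4 fast=8: a[fast]=0, fast++

slow=4, fast=9, a=[2, 9, 8, 0, 0, 0, 0, 0, 0, 0, 0, 0, 0, 0, 4, 4, 0, 0, 0, 7]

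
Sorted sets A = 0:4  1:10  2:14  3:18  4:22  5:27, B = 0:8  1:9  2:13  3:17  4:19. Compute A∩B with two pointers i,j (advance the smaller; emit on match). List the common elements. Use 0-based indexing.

i=0 j=0: 4<8, i++
i=1 j=0: 10>8, j++
i=1 j=1: 10>9, j++
i=1 j=2: 10<13, i++
i=2 j=2: 14>13, j++
i=2 j=3: 14<17, i++
i=3 j=3: 18>17, j++
i=3 j=4: 18<19, i++
i=4 j=4: 22>19, j++

intersection = []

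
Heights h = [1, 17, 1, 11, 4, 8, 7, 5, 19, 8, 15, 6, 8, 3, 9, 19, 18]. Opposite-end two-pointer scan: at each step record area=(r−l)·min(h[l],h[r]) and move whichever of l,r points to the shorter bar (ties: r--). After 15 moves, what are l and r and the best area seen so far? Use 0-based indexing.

l=8, r=9, best area=255

l=0 r=16: min(1,18)*16=16 best=16 *, l++
l=1 r=16: min(17,18)*15=255 best=255 *, l++
l=2 r=16: min(1,18)*14=14 best=255, l++
l=3 r=16: min(11,18)*13=143 best=255, l++
l=4 r=16: min(4,18)*12=48 best=255, l++
l=5 r=16: min(8,18)*11=88 best=255, l++
l=6 r=16: min(7,18)*10=70 best=255, l++
l=7 r=16: min(5,18)*9=45 best=255, l++
l=8 r=16: min(19,18)*8=144 best=255, r--
l=8 r=15: min(19,19)*7=133 best=255, r--
l=8 r=14: min(19,9)*6=54 best=255, r--
l=8 r=13: min(19,3)*5=15 best=255, r--
l=8 r=12: min(19,8)*4=32 best=255, r--
l=8 r=11: min(19,6)*3=18 best=255, r--
l=8 r=10: min(19,15)*2=30 best=255, r--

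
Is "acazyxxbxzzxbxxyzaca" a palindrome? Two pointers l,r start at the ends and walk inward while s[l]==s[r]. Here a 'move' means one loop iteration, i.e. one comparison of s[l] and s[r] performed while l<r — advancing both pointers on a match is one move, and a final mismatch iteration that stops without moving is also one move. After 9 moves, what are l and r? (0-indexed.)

l=9, r=10

l=0 r=19: 'a'=='a', l++,r--
l=1 r=18: 'c'=='c', l++,r--
l=2 r=17: 'a'=='a', l++,r--
l=3 r=16: 'z'=='z', l++,r--
l=4 r=15: 'y'=='y', l++,r--
l=5 r=14: 'x'=='x', l++,r--
l=6 r=13: 'x'=='x', l++,r--
l=7 r=12: 'b'=='b', l++,r--
l=8 r=11: 'x'=='x', l++,r--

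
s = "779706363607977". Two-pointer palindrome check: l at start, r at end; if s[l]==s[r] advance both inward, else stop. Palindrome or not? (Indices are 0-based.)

l=0 r=14: '7'=='7', l++,r--
l=1 r=13: '7'=='7', l++,r--
l=2 r=12: '9'=='9', l++,r--
l=3 r=11: '7'=='7', l++,r--
l=4 r=10: '0'=='0', l++,r--
l=5 r=9: '6'=='6', l++,r--
l=6 r=8: '3'=='3', l++,r--

palindrome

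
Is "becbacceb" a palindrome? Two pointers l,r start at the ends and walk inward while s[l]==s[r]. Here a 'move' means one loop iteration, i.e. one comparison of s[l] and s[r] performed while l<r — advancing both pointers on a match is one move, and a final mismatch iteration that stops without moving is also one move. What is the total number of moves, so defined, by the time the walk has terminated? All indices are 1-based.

l=1 r=9: 'b'=='b', l++,r--
l=2 r=8: 'e'=='e', l++,r--
l=3 r=7: 'c'=='c', l++,r--
l=4 r=6: 'b'!='c', stop

4 moves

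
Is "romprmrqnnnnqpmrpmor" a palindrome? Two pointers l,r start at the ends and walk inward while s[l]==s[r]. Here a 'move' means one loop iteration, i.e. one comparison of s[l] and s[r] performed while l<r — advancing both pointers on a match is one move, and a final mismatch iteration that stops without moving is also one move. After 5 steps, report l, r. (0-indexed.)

l=0 r=19: 'r'=='r', l++,r--
l=1 r=18: 'o'=='o', l++,r--
l=2 r=17: 'm'=='m', l++,r--
l=3 r=16: 'p'=='p', l++,r--
l=4 r=15: 'r'=='r', l++,r--

l=5, r=14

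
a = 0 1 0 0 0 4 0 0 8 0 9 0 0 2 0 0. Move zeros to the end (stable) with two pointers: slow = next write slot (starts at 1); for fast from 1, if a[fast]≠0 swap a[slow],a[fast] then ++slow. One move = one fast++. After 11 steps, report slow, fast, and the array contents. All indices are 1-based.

(s=1,f=1) a[fast]=0 → fast++
(s=1,f=2) a[fast]=1≠0 swap→a[1]=1 → slow++,fast++
(s=2,f=3) a[fast]=0 → fast++
(s=2,f=4) a[fast]=0 → fast++
(s=2,f=5) a[fast]=0 → fast++
(s=2,f=6) a[fast]=4≠0 swap→a[2]=4 → slow++,fast++
(s=3,f=7) a[fast]=0 → fast++
(s=3,f=8) a[fast]=0 → fast++
(s=3,f=9) a[fast]=8≠0 swap→a[3]=8 → slow++,fast++
(s=4,f=10) a[fast]=0 → fast++
(s=4,f=11) a[fast]=9≠0 swap→a[4]=9 → slow++,fast++

slow=5, fast=12, a=[1, 4, 8, 9, 0, 0, 0, 0, 0, 0, 0, 0, 0, 2, 0, 0]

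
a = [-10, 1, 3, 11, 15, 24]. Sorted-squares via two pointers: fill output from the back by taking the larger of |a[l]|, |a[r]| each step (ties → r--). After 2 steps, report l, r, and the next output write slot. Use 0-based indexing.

[0,5] |-10|<=|24| out[5]=576 → r--
[0,4] |-10|<=|15| out[4]=225 → r--

l=0, r=3, next write slot=3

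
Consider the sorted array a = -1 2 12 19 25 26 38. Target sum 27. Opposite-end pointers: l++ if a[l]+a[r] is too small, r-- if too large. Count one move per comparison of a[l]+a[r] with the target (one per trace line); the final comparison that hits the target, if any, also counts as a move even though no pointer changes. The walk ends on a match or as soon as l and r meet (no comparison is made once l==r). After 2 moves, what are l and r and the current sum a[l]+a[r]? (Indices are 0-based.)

[0,6] -1+38=37 >27 → r--
[0,5] -1+26=25 <27 → l++

l=1, r=5, sum=28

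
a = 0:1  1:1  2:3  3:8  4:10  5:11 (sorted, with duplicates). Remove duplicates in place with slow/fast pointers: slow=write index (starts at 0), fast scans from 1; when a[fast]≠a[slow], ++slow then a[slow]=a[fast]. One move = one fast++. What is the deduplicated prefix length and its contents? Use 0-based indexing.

(s=0,f=1) a[fast]=1=a[slow] dup → fast++
(s=0,f=2) a[fast]=3≠a[slow]=1 write a[1]=3 → slow++,fast++
(s=1,f=3) a[fast]=8≠a[slow]=3 write a[2]=8 → slow++,fast++
(s=2,f=4) a[fast]=10≠a[slow]=8 write a[3]=10 → slow++,fast++
(s=3,f=5) a[fast]=11≠a[slow]=10 write a[4]=11 → slow++,fast++

length 5; prefix = [1, 3, 8, 10, 11]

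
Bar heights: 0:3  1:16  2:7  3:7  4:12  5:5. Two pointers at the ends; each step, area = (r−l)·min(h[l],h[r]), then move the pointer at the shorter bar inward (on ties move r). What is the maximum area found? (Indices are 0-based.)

l=0 r=5: min(3,5)*5=15 best=15 *, l++
l=1 r=5: min(16,5)*4=20 best=20 *, r--
l=1 r=4: min(16,12)*3=36 best=36 *, r--
l=1 r=3: min(16,7)*2=14 best=36, r--
l=1 r=2: min(16,7)*1=7 best=36, r--

max area = 36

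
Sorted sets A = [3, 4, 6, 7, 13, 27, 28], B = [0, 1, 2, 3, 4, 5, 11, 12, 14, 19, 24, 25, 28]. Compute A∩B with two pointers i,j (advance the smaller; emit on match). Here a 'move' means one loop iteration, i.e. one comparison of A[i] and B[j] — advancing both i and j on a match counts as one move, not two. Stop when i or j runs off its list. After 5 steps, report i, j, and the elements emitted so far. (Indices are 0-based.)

i=2, j=5, emitted=[3, 4]

[i=0,j=0] 3>0 → j++
[i=0,j=1] 3>1 → j++
[i=0,j=2] 3>2 → j++
[i=0,j=3] 3==3 emit → i++,j++
[i=1,j=4] 4==4 emit → i++,j++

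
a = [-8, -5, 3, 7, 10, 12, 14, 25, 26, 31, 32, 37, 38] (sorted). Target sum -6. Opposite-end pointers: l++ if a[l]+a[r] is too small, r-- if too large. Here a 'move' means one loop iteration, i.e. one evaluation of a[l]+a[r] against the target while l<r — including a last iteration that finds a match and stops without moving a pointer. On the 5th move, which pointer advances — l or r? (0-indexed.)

[0,12] -8+38=30 >-6 → r--
[0,11] -8+37=29 >-6 → r--
[0,10] -8+32=24 >-6 → r--
[0,9] -8+31=23 >-6 → r--
[0,8] -8+26=18 >-6 → r--

r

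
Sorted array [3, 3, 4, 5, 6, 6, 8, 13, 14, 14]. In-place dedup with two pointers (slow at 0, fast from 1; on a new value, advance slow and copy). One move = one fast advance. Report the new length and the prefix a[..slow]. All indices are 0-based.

length 7; prefix = [3, 4, 5, 6, 8, 13, 14]

(s=0,f=1) a[fast]=3=a[slow] dup → fast++
(s=0,f=2) a[fast]=4≠a[slow]=3 write a[1]=4 → slow++,fast++
(s=1,f=3) a[fast]=5≠a[slow]=4 write a[2]=5 → slow++,fast++
(s=2,f=4) a[fast]=6≠a[slow]=5 write a[3]=6 → slow++,fast++
(s=3,f=5) a[fast]=6=a[slow] dup → fast++
(s=3,f=6) a[fast]=8≠a[slow]=6 write a[4]=8 → slow++,fast++
(s=4,f=7) a[fast]=13≠a[slow]=8 write a[5]=13 → slow++,fast++
(s=5,f=8) a[fast]=14≠a[slow]=13 write a[6]=14 → slow++,fast++
(s=6,f=9) a[fast]=14=a[slow] dup → fast++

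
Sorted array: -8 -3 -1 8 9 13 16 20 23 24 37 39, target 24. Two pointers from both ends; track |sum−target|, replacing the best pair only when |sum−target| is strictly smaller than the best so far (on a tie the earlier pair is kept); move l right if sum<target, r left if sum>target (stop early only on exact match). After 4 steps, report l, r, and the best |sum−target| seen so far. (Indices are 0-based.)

[0,11] -8+39=31 d=7 * → r--
[0,10] -8+37=29 d=5 * → r--
[0,9] -8+24=16 d=8 → l++
[1,9] -3+24=21 d=3 * → l++

l=2, r=9, best |Δ|=3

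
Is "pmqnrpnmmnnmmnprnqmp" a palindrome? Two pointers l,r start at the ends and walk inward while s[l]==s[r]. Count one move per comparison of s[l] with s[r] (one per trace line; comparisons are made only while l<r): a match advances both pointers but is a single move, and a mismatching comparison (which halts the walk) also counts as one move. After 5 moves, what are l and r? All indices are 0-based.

[0,19] 'p'=='p' → l++,r--
[1,18] 'm'=='m' → l++,r--
[2,17] 'q'=='q' → l++,r--
[3,16] 'n'=='n' → l++,r--
[4,15] 'r'=='r' → l++,r--

l=5, r=14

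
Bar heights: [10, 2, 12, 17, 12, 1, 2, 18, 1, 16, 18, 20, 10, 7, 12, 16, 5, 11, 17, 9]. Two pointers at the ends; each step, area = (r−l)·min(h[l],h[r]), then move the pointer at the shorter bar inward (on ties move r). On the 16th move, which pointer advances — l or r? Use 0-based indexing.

[0,19] min(10,9)*19=171 best=171 * → r--
[0,18] min(10,17)*18=180 best=180 * → l++
[1,18] min(2,17)*17=34 best=180 → l++
[2,18] min(12,17)*16=192 best=192 * → l++
[3,18] min(17,17)*15=255 best=255 * → r--
[3,17] min(17,11)*14=154 best=255 → r--
[3,16] min(17,5)*13=65 best=255 → r--
[3,15] min(17,16)*12=192 best=255 → r--
[3,14] min(17,12)*11=132 best=255 → r--
[3,13] min(17,7)*10=70 best=255 → r--
[3,12] min(17,10)*9=90 best=255 → r--
[3,11] min(17,20)*8=136 best=255 → l++
[4,11] min(12,20)*7=84 best=255 → l++
[5,11] min(1,20)*6=6 best=255 → l++
[6,11] min(2,20)*5=10 best=255 → l++
[7,11] min(18,20)*4=72 best=255 → l++

l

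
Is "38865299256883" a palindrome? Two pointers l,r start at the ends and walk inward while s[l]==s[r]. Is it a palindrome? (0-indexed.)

l=0 r=13: '3'=='3', l++,r--
l=1 r=12: '8'=='8', l++,r--
l=2 r=11: '8'=='8', l++,r--
l=3 r=10: '6'=='6', l++,r--
l=4 r=9: '5'=='5', l++,r--
l=5 r=8: '2'=='2', l++,r--
l=6 r=7: '9'=='9', l++,r--

palindrome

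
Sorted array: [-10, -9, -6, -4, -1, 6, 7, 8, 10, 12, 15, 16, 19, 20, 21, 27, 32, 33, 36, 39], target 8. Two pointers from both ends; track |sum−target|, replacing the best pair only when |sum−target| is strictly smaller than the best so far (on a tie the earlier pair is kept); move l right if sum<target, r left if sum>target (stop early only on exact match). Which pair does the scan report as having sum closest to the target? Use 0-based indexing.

pair (-4, 12) with sum 8 (|Δ|=0)

[0,19] -10+39=29 d=21 * → r--
[0,18] -10+36=26 d=18 * → r--
[0,17] -10+33=23 d=15 * → r--
[0,16] -10+32=22 d=14 * → r--
[0,15] -10+27=17 d=9 * → r--
[0,14] -10+21=11 d=3 * → r--
[0,13] -10+20=10 d=2 * → r--
[0,12] -10+19=9 d=1 * → r--
[0,11] -10+16=6 d=2 → l++
[1,11] -9+16=7 d=1 → l++
[2,11] -6+16=10 d=2 → r--
[2,10] -6+15=9 d=1 → r--
[2,9] -6+12=6 d=2 → l++
[3,9] -4+12=8 d=0 * → stop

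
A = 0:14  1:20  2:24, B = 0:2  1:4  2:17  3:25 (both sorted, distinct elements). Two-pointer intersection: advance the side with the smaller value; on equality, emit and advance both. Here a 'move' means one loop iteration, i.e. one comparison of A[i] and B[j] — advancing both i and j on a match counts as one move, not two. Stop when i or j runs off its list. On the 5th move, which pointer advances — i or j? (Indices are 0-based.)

[i=0,j=0] 14>2 → j++
[i=0,j=1] 14>4 → j++
[i=0,j=2] 14<17 → i++
[i=1,j=2] 20>17 → j++
[i=1,j=3] 20<25 → i++

i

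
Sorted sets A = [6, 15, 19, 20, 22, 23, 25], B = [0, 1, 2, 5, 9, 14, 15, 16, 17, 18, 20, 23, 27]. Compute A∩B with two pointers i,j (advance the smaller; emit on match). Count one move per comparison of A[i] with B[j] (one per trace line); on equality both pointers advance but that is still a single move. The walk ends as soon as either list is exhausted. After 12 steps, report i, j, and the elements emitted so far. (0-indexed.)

i=3, j=10, emitted=[15]

i=0 j=0: 6>0, j++
i=0 j=1: 6>1, j++
i=0 j=2: 6>2, j++
i=0 j=3: 6>5, j++
i=0 j=4: 6<9, i++
i=1 j=4: 15>9, j++
i=1 j=5: 15>14, j++
i=1 j=6: 15==15 emit, i++,j++
i=2 j=7: 19>16, j++
i=2 j=8: 19>17, j++
i=2 j=9: 19>18, j++
i=2 j=10: 19<20, i++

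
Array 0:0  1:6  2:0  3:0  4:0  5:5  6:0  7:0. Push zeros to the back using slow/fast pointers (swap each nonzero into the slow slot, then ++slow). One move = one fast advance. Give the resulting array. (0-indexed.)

[6, 5, 0, 0, 0, 0, 0, 0]

slow=0 fast=0: a[fast]=0, fast++
slow=0 fast=1: a[fast]=6≠0 swap→a[0]=6, slow++,fast++
slow=1 fast=2: a[fast]=0, fast++
slow=1 fast=3: a[fast]=0, fast++
slow=1 fast=4: a[fast]=0, fast++
slow=1 fast=5: a[fast]=5≠0 swap→a[1]=5, slow++,fast++
slow=2 fast=6: a[fast]=0, fast++
slow=2 fast=7: a[fast]=0, fast++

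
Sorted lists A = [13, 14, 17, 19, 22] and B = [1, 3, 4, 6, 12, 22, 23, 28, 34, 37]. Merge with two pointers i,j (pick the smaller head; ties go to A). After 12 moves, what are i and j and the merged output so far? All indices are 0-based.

i=5, j=7, merged so far=[1, 3, 4, 6, 12, 13, 14, 17, 19, 22, 22, 23]

[i=0,j=0] A[i]=13>B[j]=1 take 1 → j++
[i=0,j=1] A[i]=13>B[j]=3 take 3 → j++
[i=0,j=2] A[i]=13>B[j]=4 take 4 → j++
[i=0,j=3] A[i]=13>B[j]=6 take 6 → j++
[i=0,j=4] A[i]=13>B[j]=12 take 12 → j++
[i=0,j=5] A[i]=13<=B[j]=22 take 13 → i++
[i=1,j=5] A[i]=14<=B[j]=22 take 14 → i++
[i=2,j=5] A[i]=17<=B[j]=22 take 17 → i++
[i=3,j=5] A[i]=19<=B[j]=22 take 19 → i++
[i=4,j=5] A[i]=22<=B[j]=22 take 22 → i++
[i=5,j=5] A done, take B[j]=22 → j++
[i=5,j=6] A done, take B[j]=23 → j++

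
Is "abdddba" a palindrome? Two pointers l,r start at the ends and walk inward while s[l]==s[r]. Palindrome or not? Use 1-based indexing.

l=1 r=7: 'a'=='a', l++,r--
l=2 r=6: 'b'=='b', l++,r--
l=3 r=5: 'd'=='d', l++,r--

palindrome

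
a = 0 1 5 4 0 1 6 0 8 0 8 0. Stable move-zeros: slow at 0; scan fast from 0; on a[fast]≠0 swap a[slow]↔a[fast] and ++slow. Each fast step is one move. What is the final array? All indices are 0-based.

[1, 5, 4, 1, 6, 8, 8, 0, 0, 0, 0, 0]

(s=0,f=0) a[fast]=0 → fast++
(s=0,f=1) a[fast]=1≠0 swap→a[0]=1 → slow++,fast++
(s=1,f=2) a[fast]=5≠0 swap→a[1]=5 → slow++,fast++
(s=2,f=3) a[fast]=4≠0 swap→a[2]=4 → slow++,fast++
(s=3,f=4) a[fast]=0 → fast++
(s=3,f=5) a[fast]=1≠0 swap→a[3]=1 → slow++,fast++
(s=4,f=6) a[fast]=6≠0 swap→a[4]=6 → slow++,fast++
(s=5,f=7) a[fast]=0 → fast++
(s=5,f=8) a[fast]=8≠0 swap→a[5]=8 → slow++,fast++
(s=6,f=9) a[fast]=0 → fast++
(s=6,f=10) a[fast]=8≠0 swap→a[6]=8 → slow++,fast++
(s=7,f=11) a[fast]=0 → fast++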